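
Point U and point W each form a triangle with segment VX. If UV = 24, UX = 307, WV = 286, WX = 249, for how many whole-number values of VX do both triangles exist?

From triangle UVX: 283 < VX < 331.
From triangle WVX: 37 < VX < 535.
Intersection: 283 < VX < 331, so integers 284 through 330: 47 values.

47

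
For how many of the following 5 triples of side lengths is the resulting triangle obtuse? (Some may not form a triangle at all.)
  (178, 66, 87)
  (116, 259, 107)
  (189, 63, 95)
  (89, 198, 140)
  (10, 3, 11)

2

(178,66,87): 66+87 ≤ 178, not a triangle
(116,259,107): 107+116 ≤ 259, not a triangle
(189,63,95): 63+95 ≤ 189, not a triangle
(89,198,140): 89²+140² = 27521 < 39204 = 198² → obtuse
(10,3,11): 3²+10² = 109 < 121 = 11² → obtuse
2 of the 5 are obtuse.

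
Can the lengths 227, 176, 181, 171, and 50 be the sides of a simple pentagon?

Yes

A pentagon exists iff every side is shorter than the sum of the others — equivalently, the longest side is less than the sum of the rest.
Longest side 227 < 578 (sum of the remaining 4), so yes.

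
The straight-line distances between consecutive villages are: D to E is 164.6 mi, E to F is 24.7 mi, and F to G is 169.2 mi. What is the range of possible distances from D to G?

The maximum is all hops collinear in one direction: 164.6 + 24.7 + 169.2 = 358.5.
The longest hop is 169.2; the others sum to 189.3. Since 169.2 ≤ 189.3, the path can fold back on itself completely, so the minimum distance is 0.

0 ≤ DG ≤ 358.5 mi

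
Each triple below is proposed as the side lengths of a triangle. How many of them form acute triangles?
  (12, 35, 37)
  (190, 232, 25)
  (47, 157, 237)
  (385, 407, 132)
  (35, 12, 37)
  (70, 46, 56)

1

(12,35,37): 12²+35² = 1369 = 37² → right
(190,232,25): 25+190 ≤ 232, not a triangle
(47,157,237): 47+157 ≤ 237, not a triangle
(385,407,132): 132²+385² = 165649 = 407² → right
(35,12,37): 12²+35² = 1369 = 37² → right
(70,46,56): 46²+56² = 5252 > 4900 = 70² → acute
1 of the 6 is acute.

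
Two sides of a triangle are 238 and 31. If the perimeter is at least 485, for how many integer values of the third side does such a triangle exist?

Triangle inequality: 207 < x < 269. Perimeter ≥ 485 gives x ≥ 485 − 238 − 31 = 216.
So 216 ≤ x < 269; integers 216 through 268: 53 values.

53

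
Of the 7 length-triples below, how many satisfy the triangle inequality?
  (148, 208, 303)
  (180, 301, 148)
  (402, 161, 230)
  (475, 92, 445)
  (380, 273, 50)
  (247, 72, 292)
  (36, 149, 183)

5

(148,208,303): 148+208 > 303 → valid
(148,180,301): 148+180 > 301 → valid
(161,230,402): 161+230 ≤ 402 → not valid
(92,445,475): 92+445 > 475 → valid
(50,273,380): 50+273 ≤ 380 → not valid
(72,247,292): 72+247 > 292 → valid
(36,149,183): 36+149 > 183 → valid
5 of the 7 triples form a triangle.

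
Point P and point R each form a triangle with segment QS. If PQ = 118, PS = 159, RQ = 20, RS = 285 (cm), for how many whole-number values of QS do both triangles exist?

11

From triangle PQS: 41 < QS < 277.
From triangle RQS: 265 < QS < 305.
Intersection: 265 < QS < 277, so integers 266 through 276: 11 values.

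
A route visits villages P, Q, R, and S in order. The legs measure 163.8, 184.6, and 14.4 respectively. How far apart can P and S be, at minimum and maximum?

The maximum is all hops collinear in one direction: 163.8 + 184.6 + 14.4 = 362.8.
The longest hop is 184.6; the others sum to 178.2. Folding the others back against it leaves at least 184.6 − 178.2 = 6.4.

6.4 ≤ PS ≤ 362.8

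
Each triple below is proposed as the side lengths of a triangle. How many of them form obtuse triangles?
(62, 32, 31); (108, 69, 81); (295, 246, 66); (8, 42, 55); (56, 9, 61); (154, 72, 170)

4

(62,32,31): 31²+32² = 1985 < 3844 = 62² → obtuse
(108,69,81): 69²+81² = 11322 < 11664 = 108² → obtuse
(295,246,66): 66²+246² = 64872 < 87025 = 295² → obtuse
(8,42,55): 8+42 ≤ 55, not a triangle
(56,9,61): 9²+56² = 3217 < 3721 = 61² → obtuse
(154,72,170): 72²+154² = 28900 = 170² → right
4 of the 6 are obtuse.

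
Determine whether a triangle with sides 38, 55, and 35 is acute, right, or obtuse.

obtuse

Compare the square of the longest side to the sum of squares of the other two: 35² + 38² = 2669 < 3025 = 55².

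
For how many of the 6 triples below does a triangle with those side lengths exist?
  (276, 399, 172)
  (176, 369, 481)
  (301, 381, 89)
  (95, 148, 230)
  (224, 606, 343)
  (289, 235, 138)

(172,276,399): 172+276 > 399 → valid
(176,369,481): 176+369 > 481 → valid
(89,301,381): 89+301 > 381 → valid
(95,148,230): 95+148 > 230 → valid
(224,343,606): 224+343 ≤ 606 → not valid
(138,235,289): 138+235 > 289 → valid
5 of the 6 triples form a triangle.

5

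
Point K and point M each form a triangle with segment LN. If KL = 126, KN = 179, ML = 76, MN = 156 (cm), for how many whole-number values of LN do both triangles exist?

From triangle KLN: 53 < LN < 305.
From triangle MLN: 80 < LN < 232.
Intersection: 80 < LN < 232, so integers 81 through 231: 151 values.

151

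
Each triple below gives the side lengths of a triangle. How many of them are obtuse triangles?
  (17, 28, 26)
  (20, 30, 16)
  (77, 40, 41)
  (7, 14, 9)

3

(17,28,26): 17²+26² = 965 > 784 = 28² → acute
(20,30,16): 16²+20² = 656 < 900 = 30² → obtuse
(77,40,41): 40²+41² = 3281 < 5929 = 77² → obtuse
(7,14,9): 7²+9² = 130 < 196 = 14² → obtuse
3 of the 4 are obtuse.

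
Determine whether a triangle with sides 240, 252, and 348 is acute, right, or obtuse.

right

Compare the square of the longest side to the sum of squares of the other two: 240² + 252² = 121104 = 348².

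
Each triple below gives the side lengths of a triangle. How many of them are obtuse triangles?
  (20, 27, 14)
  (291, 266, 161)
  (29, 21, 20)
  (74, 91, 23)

2

(20,27,14): 14²+20² = 596 < 729 = 27² → obtuse
(291,266,161): 161²+266² = 96677 > 84681 = 291² → acute
(29,21,20): 20²+21² = 841 = 29² → right
(74,91,23): 23²+74² = 6005 < 8281 = 91² → obtuse
2 of the 4 are obtuse.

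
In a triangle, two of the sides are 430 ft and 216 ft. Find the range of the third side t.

By the triangle inequality, t must be less than 430 + 216 = 646 and greater than |430 − 216| = 214.

214 < t < 646 (ft)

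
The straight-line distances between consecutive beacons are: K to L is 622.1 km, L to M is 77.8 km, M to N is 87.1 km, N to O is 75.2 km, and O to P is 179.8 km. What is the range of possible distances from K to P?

The maximum is all hops collinear in one direction: 622.1 + 77.8 + 87.1 + 75.2 + 179.8 = 1042.0.
The longest hop is 622.1; the others sum to 419.9. Folding the others back against it leaves at least 622.1 − 419.9 = 202.2.

202.2 ≤ KP ≤ 1042.0 km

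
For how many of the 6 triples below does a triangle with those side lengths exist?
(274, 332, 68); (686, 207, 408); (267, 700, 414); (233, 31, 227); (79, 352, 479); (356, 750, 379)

2

(68,274,332): 68+274 > 332 → valid
(207,408,686): 207+408 ≤ 686 → not valid
(267,414,700): 267+414 ≤ 700 → not valid
(31,227,233): 31+227 > 233 → valid
(79,352,479): 79+352 ≤ 479 → not valid
(356,379,750): 356+379 ≤ 750 → not valid
2 of the 6 triples form a triangle.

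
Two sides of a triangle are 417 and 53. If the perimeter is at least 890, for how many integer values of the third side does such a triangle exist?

Triangle inequality: 364 < x < 470. Perimeter ≥ 890 gives x ≥ 890 − 417 − 53 = 420.
So 420 ≤ x < 470; integers 420 through 469: 50 values.

50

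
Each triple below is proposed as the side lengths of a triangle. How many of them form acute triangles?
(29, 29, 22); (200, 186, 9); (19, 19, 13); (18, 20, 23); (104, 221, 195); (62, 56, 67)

4

(29,29,22): 22²+29² = 1325 > 841 = 29² → acute
(200,186,9): 9+186 ≤ 200, not a triangle
(19,19,13): 13²+19² = 530 > 361 = 19² → acute
(18,20,23): 18²+20² = 724 > 529 = 23² → acute
(104,221,195): 104²+195² = 48841 = 221² → right
(62,56,67): 56²+62² = 6980 > 4489 = 67² → acute
4 of the 6 are acute.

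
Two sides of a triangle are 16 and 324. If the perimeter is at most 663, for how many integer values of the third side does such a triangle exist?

Triangle inequality: 308 < x < 340. Perimeter ≤ 663 gives x ≤ 663 − 16 − 324 = 323.
So 308 < x ≤ 323; integers 309 through 323: 15 values.

15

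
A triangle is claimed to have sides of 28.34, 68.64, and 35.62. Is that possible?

No

The longest side is 68.64, but the other two sum to only 63.96.
63.96 < 68.64, so the triangle inequality fails.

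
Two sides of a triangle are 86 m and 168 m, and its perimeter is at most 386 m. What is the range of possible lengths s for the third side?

82 < s ≤ 132 m

Triangle inequality alone gives 82 < s < 254.
The perimeter condition gives s ≤ 386 − 86 − 168 = 132.
Intersecting the two: 82 < s ≤ 132.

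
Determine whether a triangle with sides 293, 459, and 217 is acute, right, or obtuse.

Compare the square of the longest side to the sum of squares of the other two: 217² + 293² = 132938 < 210681 = 459².

obtuse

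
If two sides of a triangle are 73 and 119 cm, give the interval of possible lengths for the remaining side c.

46 < c < 192 (cm)

By the triangle inequality, c must be less than 73 + 119 = 192 and greater than |73 − 119| = 46.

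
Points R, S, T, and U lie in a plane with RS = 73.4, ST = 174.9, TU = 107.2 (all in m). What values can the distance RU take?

The maximum is all hops collinear in one direction: 73.4 + 174.9 + 107.2 = 355.5.
The longest hop is 174.9; the others sum to 180.6. Since 174.9 ≤ 180.6, the path can fold back on itself completely, so the minimum distance is 0.

0 ≤ RU ≤ 355.5 m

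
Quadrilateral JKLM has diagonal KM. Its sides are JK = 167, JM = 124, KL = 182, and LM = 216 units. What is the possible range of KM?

43 < KM < 291

From triangle JKM: |167 − 124| < KM < 167 + 124, i.e. 43 < KM < 291.
From triangle LKM: 34 < KM < 398.
Both must hold, so KM lies in the intersection.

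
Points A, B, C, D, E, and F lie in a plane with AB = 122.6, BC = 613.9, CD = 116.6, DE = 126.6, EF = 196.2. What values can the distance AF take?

The maximum is all hops collinear in one direction: 122.6 + 613.9 + 116.6 + 126.6 + 196.2 = 1175.9.
The longest hop is 613.9; the others sum to 562.0. Folding the others back against it leaves at least 613.9 − 562.0 = 51.9.

51.9 ≤ AF ≤ 1175.9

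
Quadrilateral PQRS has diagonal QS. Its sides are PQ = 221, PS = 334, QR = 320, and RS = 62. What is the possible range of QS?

From triangle PQS: |221 − 334| < QS < 221 + 334, i.e. 113 < QS < 555.
From triangle RQS: 258 < QS < 382.
Both must hold, so QS lies in the intersection.

258 < QS < 382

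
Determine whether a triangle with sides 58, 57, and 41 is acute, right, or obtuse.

Compare the square of the longest side to the sum of squares of the other two: 41² + 57² = 4930 > 3364 = 58².

acute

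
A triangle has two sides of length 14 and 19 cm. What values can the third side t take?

5 < t < 33 (cm)

By the triangle inequality, t must be less than 14 + 19 = 33 and greater than |14 − 19| = 5.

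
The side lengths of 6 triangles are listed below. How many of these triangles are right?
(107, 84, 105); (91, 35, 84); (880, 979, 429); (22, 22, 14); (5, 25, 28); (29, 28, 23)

(107,84,105): 84²+105² = 18081 > 11449 = 107² → acute
(91,35,84): 35²+84² = 8281 = 91² → right
(880,979,429): 429²+880² = 958441 = 979² → right
(22,22,14): 14²+22² = 680 > 484 = 22² → acute
(5,25,28): 5²+25² = 650 < 784 = 28² → obtuse
(29,28,23): 23²+28² = 1313 > 841 = 29² → acute
2 of the 6 are right.

2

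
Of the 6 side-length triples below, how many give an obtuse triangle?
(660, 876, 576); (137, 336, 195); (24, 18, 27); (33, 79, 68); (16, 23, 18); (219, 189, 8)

(660,876,576): 576²+660² = 767376 = 876² → right
(137,336,195): 137+195 ≤ 336, not a triangle
(24,18,27): 18²+24² = 900 > 729 = 27² → acute
(33,79,68): 33²+68² = 5713 < 6241 = 79² → obtuse
(16,23,18): 16²+18² = 580 > 529 = 23² → acute
(219,189,8): 8+189 ≤ 219, not a triangle
1 of the 6 is obtuse.

1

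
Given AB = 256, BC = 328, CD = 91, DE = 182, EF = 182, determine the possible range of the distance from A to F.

The maximum is all hops collinear in one direction: 256 + 328 + 91 + 182 + 182 = 1039.
The longest hop is 328; the others sum to 711. Since 328 ≤ 711, the path can fold back on itself completely, so the minimum distance is 0.

0 ≤ AF ≤ 1039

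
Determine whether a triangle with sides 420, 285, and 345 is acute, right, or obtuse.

acute

Compare the square of the longest side to the sum of squares of the other two: 285² + 345² = 200250 > 176400 = 420².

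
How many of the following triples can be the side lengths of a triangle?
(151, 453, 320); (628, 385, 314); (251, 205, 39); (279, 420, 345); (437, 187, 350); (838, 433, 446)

(151,320,453): 151+320 > 453 → valid
(314,385,628): 314+385 > 628 → valid
(39,205,251): 39+205 ≤ 251 → not valid
(279,345,420): 279+345 > 420 → valid
(187,350,437): 187+350 > 437 → valid
(433,446,838): 433+446 > 838 → valid
5 of the 6 triples form a triangle.

5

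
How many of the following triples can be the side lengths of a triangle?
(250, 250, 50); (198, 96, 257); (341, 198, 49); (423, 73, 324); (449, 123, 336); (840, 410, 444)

(50,250,250): 50+250 > 250 → valid
(96,198,257): 96+198 > 257 → valid
(49,198,341): 49+198 ≤ 341 → not valid
(73,324,423): 73+324 ≤ 423 → not valid
(123,336,449): 123+336 > 449 → valid
(410,444,840): 410+444 > 840 → valid
4 of the 6 triples form a triangle.

4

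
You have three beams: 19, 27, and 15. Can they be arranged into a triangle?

Yes

The longest side is 27, and the other two sum to 34.
Since 34 > 27, the triangle inequality holds.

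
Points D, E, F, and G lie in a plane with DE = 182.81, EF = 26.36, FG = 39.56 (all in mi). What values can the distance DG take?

116.89 ≤ DG ≤ 248.73 mi

The maximum is all hops collinear in one direction: 182.81 + 26.36 + 39.56 = 248.73.
The longest hop is 182.81; the others sum to 65.92. Folding the others back against it leaves at least 182.81 − 65.92 = 116.89.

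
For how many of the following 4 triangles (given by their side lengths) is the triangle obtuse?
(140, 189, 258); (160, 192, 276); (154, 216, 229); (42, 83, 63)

3

(140,189,258): 140²+189² = 55321 < 66564 = 258² → obtuse
(160,192,276): 160²+192² = 62464 < 76176 = 276² → obtuse
(154,216,229): 154²+216² = 70372 > 52441 = 229² → acute
(42,83,63): 42²+63² = 5733 < 6889 = 83² → obtuse
3 of the 4 are obtuse.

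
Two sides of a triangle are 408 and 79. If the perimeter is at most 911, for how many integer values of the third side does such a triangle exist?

95

Triangle inequality: 329 < x < 487. Perimeter ≤ 911 gives x ≤ 911 − 408 − 79 = 424.
So 329 < x ≤ 424; integers 330 through 424: 95 values.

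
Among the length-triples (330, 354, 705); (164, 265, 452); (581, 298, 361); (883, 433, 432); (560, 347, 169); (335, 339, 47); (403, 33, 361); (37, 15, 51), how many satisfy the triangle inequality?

3

(330,354,705): 330+354 ≤ 705 → not valid
(164,265,452): 164+265 ≤ 452 → not valid
(298,361,581): 298+361 > 581 → valid
(432,433,883): 432+433 ≤ 883 → not valid
(169,347,560): 169+347 ≤ 560 → not valid
(47,335,339): 47+335 > 339 → valid
(33,361,403): 33+361 ≤ 403 → not valid
(15,37,51): 15+37 > 51 → valid
3 of the 8 triples form a triangle.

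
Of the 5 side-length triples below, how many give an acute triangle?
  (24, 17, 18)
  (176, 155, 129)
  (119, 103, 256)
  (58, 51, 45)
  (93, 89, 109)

4

(24,17,18): 17²+18² = 613 > 576 = 24² → acute
(176,155,129): 129²+155² = 40666 > 30976 = 176² → acute
(119,103,256): 103+119 ≤ 256, not a triangle
(58,51,45): 45²+51² = 4626 > 3364 = 58² → acute
(93,89,109): 89²+93² = 16570 > 11881 = 109² → acute
4 of the 5 are acute.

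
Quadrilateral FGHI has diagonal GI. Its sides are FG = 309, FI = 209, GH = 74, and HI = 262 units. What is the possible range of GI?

From triangle FGI: |309 − 209| < GI < 309 + 209, i.e. 100 < GI < 518.
From triangle HGI: 188 < GI < 336.
Both must hold, so GI lies in the intersection.

188 < GI < 336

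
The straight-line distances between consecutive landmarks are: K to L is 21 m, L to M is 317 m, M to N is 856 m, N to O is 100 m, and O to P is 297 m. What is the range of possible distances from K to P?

The maximum is all hops collinear in one direction: 21 + 317 + 856 + 100 + 297 = 1591.
The longest hop is 856; the others sum to 735. Folding the others back against it leaves at least 856 − 735 = 121.

121 ≤ KP ≤ 1591 m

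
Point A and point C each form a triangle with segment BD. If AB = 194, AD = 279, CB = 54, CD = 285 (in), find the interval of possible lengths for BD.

From triangle ABD: |194 − 279| < BD < 194 + 279, i.e. 85 < BD < 473.
From triangle CBD: 231 < BD < 339.
Both must hold, so BD lies in the intersection.

231 < BD < 339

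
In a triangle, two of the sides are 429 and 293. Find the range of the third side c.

136 < c < 722

By the triangle inequality, c must be less than 429 + 293 = 722 and greater than |429 − 293| = 136.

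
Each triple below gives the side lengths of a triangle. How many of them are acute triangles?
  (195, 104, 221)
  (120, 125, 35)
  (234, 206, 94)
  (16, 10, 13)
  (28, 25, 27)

2

(195,104,221): 104²+195² = 48841 = 221² → right
(120,125,35): 35²+120² = 15625 = 125² → right
(234,206,94): 94²+206² = 51272 < 54756 = 234² → obtuse
(16,10,13): 10²+13² = 269 > 256 = 16² → acute
(28,25,27): 25²+27² = 1354 > 784 = 28² → acute
2 of the 5 are acute.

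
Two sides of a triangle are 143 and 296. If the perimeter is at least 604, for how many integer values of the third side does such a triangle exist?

Triangle inequality: 153 < x < 439. Perimeter ≥ 604 gives x ≥ 604 − 143 − 296 = 165.
So 165 ≤ x < 439; integers 165 through 438: 274 values.

274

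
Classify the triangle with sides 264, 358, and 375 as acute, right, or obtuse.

Compare the square of the longest side to the sum of squares of the other two: 264² + 358² = 197860 > 140625 = 375².

acute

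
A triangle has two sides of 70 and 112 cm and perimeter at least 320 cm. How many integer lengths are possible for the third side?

44

Triangle inequality: 42 < x < 182. Perimeter ≥ 320 gives x ≥ 320 − 70 − 112 = 138.
So 138 ≤ x < 182; integers 138 through 181: 44 values.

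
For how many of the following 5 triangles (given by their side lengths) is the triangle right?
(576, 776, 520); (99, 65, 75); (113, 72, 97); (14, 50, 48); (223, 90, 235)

2

(576,776,520): 520²+576² = 602176 = 776² → right
(99,65,75): 65²+75² = 9850 > 9801 = 99² → acute
(113,72,97): 72²+97² = 14593 > 12769 = 113² → acute
(14,50,48): 14²+48² = 2500 = 50² → right
(223,90,235): 90²+223² = 57829 > 55225 = 235² → acute
2 of the 5 are right.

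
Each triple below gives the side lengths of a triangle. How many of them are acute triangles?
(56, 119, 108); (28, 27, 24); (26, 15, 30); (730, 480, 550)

3

(56,119,108): 56²+108² = 14800 > 14161 = 119² → acute
(28,27,24): 24²+27² = 1305 > 784 = 28² → acute
(26,15,30): 15²+26² = 901 > 900 = 30² → acute
(730,480,550): 480²+550² = 532900 = 730² → right
3 of the 4 are acute.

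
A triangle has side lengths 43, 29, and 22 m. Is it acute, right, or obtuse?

Compare the square of the longest side to the sum of squares of the other two: 22² + 29² = 1325 < 1849 = 43².

obtuse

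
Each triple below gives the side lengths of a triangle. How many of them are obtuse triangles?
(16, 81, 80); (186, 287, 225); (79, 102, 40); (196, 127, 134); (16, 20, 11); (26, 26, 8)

3

(16,81,80): 16²+80² = 6656 > 6561 = 81² → acute
(186,287,225): 186²+225² = 85221 > 82369 = 287² → acute
(79,102,40): 40²+79² = 7841 < 10404 = 102² → obtuse
(196,127,134): 127²+134² = 34085 < 38416 = 196² → obtuse
(16,20,11): 11²+16² = 377 < 400 = 20² → obtuse
(26,26,8): 8²+26² = 740 > 676 = 26² → acute
3 of the 6 are obtuse.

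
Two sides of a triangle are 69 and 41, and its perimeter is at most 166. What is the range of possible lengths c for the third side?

Triangle inequality alone gives 28 < c < 110.
The perimeter condition gives c ≤ 166 − 69 − 41 = 56.
Intersecting the two: 28 < c ≤ 56.

28 < c ≤ 56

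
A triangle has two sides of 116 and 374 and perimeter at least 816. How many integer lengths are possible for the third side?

Triangle inequality: 258 < x < 490. Perimeter ≥ 816 gives x ≥ 816 − 116 − 374 = 326.
So 326 ≤ x < 490; integers 326 through 489: 164 values.

164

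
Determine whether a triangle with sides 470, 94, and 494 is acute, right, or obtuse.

obtuse

Compare the square of the longest side to the sum of squares of the other two: 94² + 470² = 229736 < 244036 = 494².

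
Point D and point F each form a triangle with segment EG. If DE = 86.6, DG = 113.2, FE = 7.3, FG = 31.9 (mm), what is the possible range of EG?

From triangle DEG: |86.6 − 113.2| < EG < 86.6 + 113.2, i.e. 26.6 < EG < 199.8.
From triangle FEG: 24.6 < EG < 39.2.
Both must hold, so EG lies in the intersection.

26.6 < EG < 39.2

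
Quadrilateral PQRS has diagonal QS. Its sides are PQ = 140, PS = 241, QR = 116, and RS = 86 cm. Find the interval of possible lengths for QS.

From triangle PQS: |140 − 241| < QS < 140 + 241, i.e. 101 < QS < 381.
From triangle RQS: 30 < QS < 202.
Both must hold, so QS lies in the intersection.

101 < QS < 202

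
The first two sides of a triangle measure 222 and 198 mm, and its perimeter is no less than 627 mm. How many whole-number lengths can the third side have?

Triangle inequality: 24 < x < 420. Perimeter ≥ 627 gives x ≥ 627 − 222 − 198 = 207.
So 207 ≤ x < 420; integers 207 through 419: 213 values.

213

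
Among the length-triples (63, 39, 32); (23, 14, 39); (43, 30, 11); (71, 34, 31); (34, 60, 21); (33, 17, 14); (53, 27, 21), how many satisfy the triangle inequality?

(32,39,63): 32+39 > 63 → valid
(14,23,39): 14+23 ≤ 39 → not valid
(11,30,43): 11+30 ≤ 43 → not valid
(31,34,71): 31+34 ≤ 71 → not valid
(21,34,60): 21+34 ≤ 60 → not valid
(14,17,33): 14+17 ≤ 33 → not valid
(21,27,53): 21+27 ≤ 53 → not valid
1 of the 7 triples forms a triangle.

1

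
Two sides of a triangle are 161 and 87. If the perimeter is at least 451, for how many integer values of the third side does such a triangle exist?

45

Triangle inequality: 74 < x < 248. Perimeter ≥ 451 gives x ≥ 451 − 161 − 87 = 203.
So 203 ≤ x < 248; integers 203 through 247: 45 values.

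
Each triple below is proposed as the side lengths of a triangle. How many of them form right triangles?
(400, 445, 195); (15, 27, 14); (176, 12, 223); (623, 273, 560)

2

(400,445,195): 195²+400² = 198025 = 445² → right
(15,27,14): 14²+15² = 421 < 729 = 27² → obtuse
(176,12,223): 12+176 ≤ 223, not a triangle
(623,273,560): 273²+560² = 388129 = 623² → right
2 of the 4 are right.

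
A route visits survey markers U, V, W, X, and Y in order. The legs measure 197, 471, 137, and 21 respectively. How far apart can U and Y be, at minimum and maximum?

The maximum is all hops collinear in one direction: 197 + 471 + 137 + 21 = 826.
The longest hop is 471; the others sum to 355. Folding the others back against it leaves at least 471 − 355 = 116.

116 ≤ UY ≤ 826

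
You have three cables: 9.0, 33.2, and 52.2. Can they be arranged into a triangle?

No

The longest side is 52.2, but the other two sum to only 42.2.
42.2 < 52.2, so the triangle inequality fails.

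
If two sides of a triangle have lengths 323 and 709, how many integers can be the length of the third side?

The third side lies in the open interval (386, 1032).
Integers from 387 to 1031 inclusive: 1031 − 387 + 1 = 645.

645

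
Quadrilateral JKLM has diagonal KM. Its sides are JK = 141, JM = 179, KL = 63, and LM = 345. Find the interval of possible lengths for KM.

282 < KM < 320

From triangle JKM: |141 − 179| < KM < 141 + 179, i.e. 38 < KM < 320.
From triangle LKM: 282 < KM < 408.
Both must hold, so KM lies in the intersection.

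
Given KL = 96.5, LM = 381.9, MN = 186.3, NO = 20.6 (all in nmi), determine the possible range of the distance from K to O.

78.5 ≤ KO ≤ 685.3 nmi

The maximum is all hops collinear in one direction: 96.5 + 381.9 + 186.3 + 20.6 = 685.3.
The longest hop is 381.9; the others sum to 303.4. Folding the others back against it leaves at least 381.9 − 303.4 = 78.5.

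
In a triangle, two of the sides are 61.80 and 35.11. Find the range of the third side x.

26.69 < x < 96.91

By the triangle inequality, x must be less than 61.80 + 35.11 = 96.91 and greater than |61.80 − 35.11| = 26.69.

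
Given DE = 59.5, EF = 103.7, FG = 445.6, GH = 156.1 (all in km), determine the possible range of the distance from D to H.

126.3 ≤ DH ≤ 764.9 km

The maximum is all hops collinear in one direction: 59.5 + 103.7 + 445.6 + 156.1 = 764.9.
The longest hop is 445.6; the others sum to 319.3. Folding the others back against it leaves at least 445.6 − 319.3 = 126.3.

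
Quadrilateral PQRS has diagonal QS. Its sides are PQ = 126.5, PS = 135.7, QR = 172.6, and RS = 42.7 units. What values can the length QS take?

129.9 < QS < 215.3

From triangle PQS: |126.5 − 135.7| < QS < 126.5 + 135.7, i.e. 9.2 < QS < 262.2.
From triangle RQS: 129.9 < QS < 215.3.
Both must hold, so QS lies in the intersection.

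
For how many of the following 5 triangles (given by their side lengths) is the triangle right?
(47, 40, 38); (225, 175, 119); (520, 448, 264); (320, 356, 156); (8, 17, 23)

(47,40,38): 38²+40² = 3044 > 2209 = 47² → acute
(225,175,119): 119²+175² = 44786 < 50625 = 225² → obtuse
(520,448,264): 264²+448² = 270400 = 520² → right
(320,356,156): 156²+320² = 126736 = 356² → right
(8,17,23): 8²+17² = 353 < 529 = 23² → obtuse
2 of the 5 are right.

2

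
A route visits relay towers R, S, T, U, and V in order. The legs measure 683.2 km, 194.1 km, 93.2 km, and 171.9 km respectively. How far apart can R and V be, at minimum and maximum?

224.0 ≤ RV ≤ 1142.4 km

The maximum is all hops collinear in one direction: 683.2 + 194.1 + 93.2 + 171.9 = 1142.4.
The longest hop is 683.2; the others sum to 459.2. Folding the others back against it leaves at least 683.2 − 459.2 = 224.0.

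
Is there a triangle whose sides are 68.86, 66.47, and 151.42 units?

The longest side is 151.42, but the other two sum to only 135.33.
135.33 < 151.42, so the triangle inequality fails.

No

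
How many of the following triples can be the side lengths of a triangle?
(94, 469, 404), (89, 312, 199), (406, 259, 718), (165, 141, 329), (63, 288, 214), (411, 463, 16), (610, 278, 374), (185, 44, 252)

(94,404,469): 94+404 > 469 → valid
(89,199,312): 89+199 ≤ 312 → not valid
(259,406,718): 259+406 ≤ 718 → not valid
(141,165,329): 141+165 ≤ 329 → not valid
(63,214,288): 63+214 ≤ 288 → not valid
(16,411,463): 16+411 ≤ 463 → not valid
(278,374,610): 278+374 > 610 → valid
(44,185,252): 44+185 ≤ 252 → not valid
2 of the 8 triples form a triangle.

2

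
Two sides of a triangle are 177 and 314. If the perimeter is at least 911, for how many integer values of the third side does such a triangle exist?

71

Triangle inequality: 137 < x < 491. Perimeter ≥ 911 gives x ≥ 911 − 177 − 314 = 420.
So 420 ≤ x < 491; integers 420 through 490: 71 values.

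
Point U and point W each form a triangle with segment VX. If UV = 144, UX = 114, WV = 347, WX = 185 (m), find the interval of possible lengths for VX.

From triangle UVX: |144 − 114| < VX < 144 + 114, i.e. 30 < VX < 258.
From triangle WVX: 162 < VX < 532.
Both must hold, so VX lies in the intersection.

162 < VX < 258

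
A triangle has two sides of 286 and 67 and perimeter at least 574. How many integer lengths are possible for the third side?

Triangle inequality: 219 < x < 353. Perimeter ≥ 574 gives x ≥ 574 − 286 − 67 = 221.
So 221 ≤ x < 353; integers 221 through 352: 132 values.

132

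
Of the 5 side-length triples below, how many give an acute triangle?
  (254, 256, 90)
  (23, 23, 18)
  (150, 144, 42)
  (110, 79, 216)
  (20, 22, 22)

(254,256,90): 90²+254² = 72616 > 65536 = 256² → acute
(23,23,18): 18²+23² = 853 > 529 = 23² → acute
(150,144,42): 42²+144² = 22500 = 150² → right
(110,79,216): 79+110 ≤ 216, not a triangle
(20,22,22): 20²+22² = 884 > 484 = 22² → acute
3 of the 5 are acute.

3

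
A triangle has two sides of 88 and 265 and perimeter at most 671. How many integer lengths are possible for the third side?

141

Triangle inequality: 177 < x < 353. Perimeter ≤ 671 gives x ≤ 671 − 88 − 265 = 318.
So 177 < x ≤ 318; integers 178 through 318: 141 values.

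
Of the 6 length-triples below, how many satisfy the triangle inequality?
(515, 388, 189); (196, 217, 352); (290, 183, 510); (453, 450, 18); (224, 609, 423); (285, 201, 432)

5

(189,388,515): 189+388 > 515 → valid
(196,217,352): 196+217 > 352 → valid
(183,290,510): 183+290 ≤ 510 → not valid
(18,450,453): 18+450 > 453 → valid
(224,423,609): 224+423 > 609 → valid
(201,285,432): 201+285 > 432 → valid
5 of the 6 triples form a triangle.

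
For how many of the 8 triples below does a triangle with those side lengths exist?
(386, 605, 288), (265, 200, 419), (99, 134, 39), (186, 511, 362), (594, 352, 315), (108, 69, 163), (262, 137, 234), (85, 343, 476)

(288,386,605): 288+386 > 605 → valid
(200,265,419): 200+265 > 419 → valid
(39,99,134): 39+99 > 134 → valid
(186,362,511): 186+362 > 511 → valid
(315,352,594): 315+352 > 594 → valid
(69,108,163): 69+108 > 163 → valid
(137,234,262): 137+234 > 262 → valid
(85,343,476): 85+343 ≤ 476 → not valid
7 of the 8 triples form a triangle.

7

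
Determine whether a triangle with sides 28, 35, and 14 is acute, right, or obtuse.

Compare the square of the longest side to the sum of squares of the other two: 14² + 28² = 980 < 1225 = 35².

obtuse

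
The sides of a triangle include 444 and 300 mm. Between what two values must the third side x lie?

144 < x < 744 (mm)

By the triangle inequality, x must be less than 444 + 300 = 744 and greater than |444 − 300| = 144.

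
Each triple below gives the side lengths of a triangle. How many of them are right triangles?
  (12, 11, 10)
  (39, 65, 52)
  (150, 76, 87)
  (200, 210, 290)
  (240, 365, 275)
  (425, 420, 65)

(12,11,10): 10²+11² = 221 > 144 = 12² → acute
(39,65,52): 39²+52² = 4225 = 65² → right
(150,76,87): 76²+87² = 13345 < 22500 = 150² → obtuse
(200,210,290): 200²+210² = 84100 = 290² → right
(240,365,275): 240²+275² = 133225 = 365² → right
(425,420,65): 65²+420² = 180625 = 425² → right
4 of the 6 are right.

4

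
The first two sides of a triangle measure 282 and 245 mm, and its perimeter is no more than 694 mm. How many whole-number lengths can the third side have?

Triangle inequality: 37 < x < 527. Perimeter ≤ 694 gives x ≤ 694 − 282 − 245 = 167.
So 37 < x ≤ 167; integers 38 through 167: 130 values.

130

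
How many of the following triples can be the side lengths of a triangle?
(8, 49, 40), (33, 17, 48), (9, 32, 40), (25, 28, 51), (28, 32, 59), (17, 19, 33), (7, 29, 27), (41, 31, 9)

(8,40,49): 8+40 ≤ 49 → not valid
(17,33,48): 17+33 > 48 → valid
(9,32,40): 9+32 > 40 → valid
(25,28,51): 25+28 > 51 → valid
(28,32,59): 28+32 > 59 → valid
(17,19,33): 17+19 > 33 → valid
(7,27,29): 7+27 > 29 → valid
(9,31,41): 9+31 ≤ 41 → not valid
6 of the 8 triples form a triangle.

6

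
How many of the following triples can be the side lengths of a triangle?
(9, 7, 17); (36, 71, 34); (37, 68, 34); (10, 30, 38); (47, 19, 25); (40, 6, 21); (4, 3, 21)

(7,9,17): 7+9 ≤ 17 → not valid
(34,36,71): 34+36 ≤ 71 → not valid
(34,37,68): 34+37 > 68 → valid
(10,30,38): 10+30 > 38 → valid
(19,25,47): 19+25 ≤ 47 → not valid
(6,21,40): 6+21 ≤ 40 → not valid
(3,4,21): 3+4 ≤ 21 → not valid
2 of the 7 triples form a triangle.

2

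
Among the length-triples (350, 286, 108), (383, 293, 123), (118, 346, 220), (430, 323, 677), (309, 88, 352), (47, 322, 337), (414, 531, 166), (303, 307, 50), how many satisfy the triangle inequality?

7

(108,286,350): 108+286 > 350 → valid
(123,293,383): 123+293 > 383 → valid
(118,220,346): 118+220 ≤ 346 → not valid
(323,430,677): 323+430 > 677 → valid
(88,309,352): 88+309 > 352 → valid
(47,322,337): 47+322 > 337 → valid
(166,414,531): 166+414 > 531 → valid
(50,303,307): 50+303 > 307 → valid
7 of the 8 triples form a triangle.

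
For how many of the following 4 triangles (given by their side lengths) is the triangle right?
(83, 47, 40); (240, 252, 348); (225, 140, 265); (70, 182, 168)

3

(83,47,40): 40²+47² = 3809 < 6889 = 83² → obtuse
(240,252,348): 240²+252² = 121104 = 348² → right
(225,140,265): 140²+225² = 70225 = 265² → right
(70,182,168): 70²+168² = 33124 = 182² → right
3 of the 4 are right.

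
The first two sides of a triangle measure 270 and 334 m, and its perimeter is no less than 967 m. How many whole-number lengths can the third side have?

241

Triangle inequality: 64 < x < 604. Perimeter ≥ 967 gives x ≥ 967 − 270 − 334 = 363.
So 363 ≤ x < 604; integers 363 through 603: 241 values.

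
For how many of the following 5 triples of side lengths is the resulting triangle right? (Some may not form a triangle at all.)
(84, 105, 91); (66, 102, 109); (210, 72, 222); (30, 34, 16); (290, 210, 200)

(84,105,91): 84²+91² = 15337 > 11025 = 105² → acute
(66,102,109): 66²+102² = 14760 > 11881 = 109² → acute
(210,72,222): 72²+210² = 49284 = 222² → right
(30,34,16): 16²+30² = 1156 = 34² → right
(290,210,200): 200²+210² = 84100 = 290² → right
3 of the 5 are right.

3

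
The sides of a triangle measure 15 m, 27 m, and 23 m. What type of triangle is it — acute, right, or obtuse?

acute

Compare the square of the longest side to the sum of squares of the other two: 15² + 23² = 754 > 729 = 27².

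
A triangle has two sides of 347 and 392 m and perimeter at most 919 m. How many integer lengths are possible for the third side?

Triangle inequality: 45 < x < 739. Perimeter ≤ 919 gives x ≤ 919 − 347 − 392 = 180.
So 45 < x ≤ 180; integers 46 through 180: 135 values.

135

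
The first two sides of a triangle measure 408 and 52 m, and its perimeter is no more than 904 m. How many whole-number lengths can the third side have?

88

Triangle inequality: 356 < x < 460. Perimeter ≤ 904 gives x ≤ 904 − 408 − 52 = 444.
So 356 < x ≤ 444; integers 357 through 444: 88 values.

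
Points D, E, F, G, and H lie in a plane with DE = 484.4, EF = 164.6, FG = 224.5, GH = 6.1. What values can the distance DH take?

89.2 ≤ DH ≤ 879.6

The maximum is all hops collinear in one direction: 484.4 + 164.6 + 224.5 + 6.1 = 879.6.
The longest hop is 484.4; the others sum to 395.2. Folding the others back against it leaves at least 484.4 − 395.2 = 89.2.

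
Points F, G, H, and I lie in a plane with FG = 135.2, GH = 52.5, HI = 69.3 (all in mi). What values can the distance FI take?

The maximum is all hops collinear in one direction: 135.2 + 52.5 + 69.3 = 257.0.
The longest hop is 135.2; the others sum to 121.8. Folding the others back against it leaves at least 135.2 − 121.8 = 13.4.

13.4 ≤ FI ≤ 257.0 mi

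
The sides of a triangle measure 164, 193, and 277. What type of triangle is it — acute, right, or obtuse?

Compare the square of the longest side to the sum of squares of the other two: 164² + 193² = 64145 < 76729 = 277².

obtuse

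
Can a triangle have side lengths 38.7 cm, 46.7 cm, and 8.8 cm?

Yes

The longest side is 46.7, and the other two sum to 47.5.
Since 47.5 > 46.7, the triangle inequality holds.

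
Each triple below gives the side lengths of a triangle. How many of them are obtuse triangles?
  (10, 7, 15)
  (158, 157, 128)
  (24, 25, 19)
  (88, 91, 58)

1

(10,7,15): 7²+10² = 149 < 225 = 15² → obtuse
(158,157,128): 128²+157² = 41033 > 24964 = 158² → acute
(24,25,19): 19²+24² = 937 > 625 = 25² → acute
(88,91,58): 58²+88² = 11108 > 8281 = 91² → acute
1 of the 4 is obtuse.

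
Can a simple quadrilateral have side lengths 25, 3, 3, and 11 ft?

For a quadrilateral, each side must be shorter than the sum of the others.
Here the longest side is 25, but the remaining 3 sides sum to only 17.

No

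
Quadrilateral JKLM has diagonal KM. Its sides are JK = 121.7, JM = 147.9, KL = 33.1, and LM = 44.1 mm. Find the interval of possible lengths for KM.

From triangle JKM: |121.7 − 147.9| < KM < 121.7 + 147.9, i.e. 26.2 < KM < 269.6.
From triangle LKM: 11.0 < KM < 77.2.
Both must hold, so KM lies in the intersection.

26.2 < KM < 77.2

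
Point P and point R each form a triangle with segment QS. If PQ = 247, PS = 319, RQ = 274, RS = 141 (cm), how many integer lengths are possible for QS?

281

From triangle PQS: 72 < QS < 566.
From triangle RQS: 133 < QS < 415.
Intersection: 133 < QS < 415, so integers 134 through 414: 281 values.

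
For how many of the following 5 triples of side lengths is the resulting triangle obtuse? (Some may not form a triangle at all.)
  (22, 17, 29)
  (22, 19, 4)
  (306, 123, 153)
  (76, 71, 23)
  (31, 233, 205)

(22,17,29): 17²+22² = 773 < 841 = 29² → obtuse
(22,19,4): 4²+19² = 377 < 484 = 22² → obtuse
(306,123,153): 123+153 ≤ 306, not a triangle
(76,71,23): 23²+71² = 5570 < 5776 = 76² → obtuse
(31,233,205): 31²+205² = 42986 < 54289 = 233² → obtuse
4 of the 5 are obtuse.

4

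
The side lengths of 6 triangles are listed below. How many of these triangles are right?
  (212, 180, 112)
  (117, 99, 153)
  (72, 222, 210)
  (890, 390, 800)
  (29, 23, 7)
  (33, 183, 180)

4

(212,180,112): 112²+180² = 44944 = 212² → right
(117,99,153): 99²+117² = 23490 > 23409 = 153² → acute
(72,222,210): 72²+210² = 49284 = 222² → right
(890,390,800): 390²+800² = 792100 = 890² → right
(29,23,7): 7²+23² = 578 < 841 = 29² → obtuse
(33,183,180): 33²+180² = 33489 = 183² → right
4 of the 6 are right.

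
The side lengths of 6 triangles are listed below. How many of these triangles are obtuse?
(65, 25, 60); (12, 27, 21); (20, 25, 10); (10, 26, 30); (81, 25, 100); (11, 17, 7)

(65,25,60): 25²+60² = 4225 = 65² → right
(12,27,21): 12²+21² = 585 < 729 = 27² → obtuse
(20,25,10): 10²+20² = 500 < 625 = 25² → obtuse
(10,26,30): 10²+26² = 776 < 900 = 30² → obtuse
(81,25,100): 25²+81² = 7186 < 10000 = 100² → obtuse
(11,17,7): 7²+11² = 170 < 289 = 17² → obtuse
5 of the 6 are obtuse.

5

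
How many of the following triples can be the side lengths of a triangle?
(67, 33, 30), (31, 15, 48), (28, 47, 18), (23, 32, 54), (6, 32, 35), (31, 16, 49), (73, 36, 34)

(30,33,67): 30+33 ≤ 67 → not valid
(15,31,48): 15+31 ≤ 48 → not valid
(18,28,47): 18+28 ≤ 47 → not valid
(23,32,54): 23+32 > 54 → valid
(6,32,35): 6+32 > 35 → valid
(16,31,49): 16+31 ≤ 49 → not valid
(34,36,73): 34+36 ≤ 73 → not valid
2 of the 7 triples form a triangle.

2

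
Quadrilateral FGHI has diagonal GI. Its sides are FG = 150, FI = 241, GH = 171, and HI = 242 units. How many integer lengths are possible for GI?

299

From triangle FGI: 91 < GI < 391.
From triangle HGI: 71 < GI < 413.
Intersection: 91 < GI < 391, so integers 92 through 390: 299 values.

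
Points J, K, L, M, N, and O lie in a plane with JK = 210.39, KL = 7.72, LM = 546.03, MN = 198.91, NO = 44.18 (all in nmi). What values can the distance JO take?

The maximum is all hops collinear in one direction: 210.39 + 7.72 + 546.03 + 198.91 + 44.18 = 1007.23.
The longest hop is 546.03; the others sum to 461.20. Folding the others back against it leaves at least 546.03 − 461.20 = 84.83.

84.83 ≤ JO ≤ 1007.23 nmi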